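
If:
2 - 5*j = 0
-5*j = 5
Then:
No Solution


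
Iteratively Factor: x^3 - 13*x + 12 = (x - 1)*(x^2 + x - 12) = (x - 1)*(x + 4)*(x - 3)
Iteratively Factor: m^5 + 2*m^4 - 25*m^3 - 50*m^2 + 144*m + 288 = (m - 4)*(m^4 + 6*m^3 - m^2 - 54*m - 72) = (m - 4)*(m + 2)*(m^3 + 4*m^2 - 9*m - 36) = (m - 4)*(m + 2)*(m + 3)*(m^2 + m - 12) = (m - 4)*(m + 2)*(m + 3)*(m + 4)*(m - 3)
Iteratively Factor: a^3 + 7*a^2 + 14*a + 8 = (a + 4)*(a^2 + 3*a + 2) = (a + 2)*(a + 4)*(a + 1)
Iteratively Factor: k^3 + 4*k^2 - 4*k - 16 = (k + 2)*(k^2 + 2*k - 8) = (k - 2)*(k + 2)*(k + 4)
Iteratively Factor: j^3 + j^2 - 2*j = (j - 1)*(j^2 + 2*j) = j*(j - 1)*(j + 2)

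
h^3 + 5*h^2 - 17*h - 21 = (h - 3)*(h + 1)*(h + 7)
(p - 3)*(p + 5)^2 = p^3 + 7*p^2 - 5*p - 75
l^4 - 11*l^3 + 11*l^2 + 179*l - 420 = (l - 7)*(l - 5)*(l - 3)*(l + 4)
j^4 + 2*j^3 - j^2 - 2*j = j*(j - 1)*(j + 1)*(j + 2)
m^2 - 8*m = m*(m - 8)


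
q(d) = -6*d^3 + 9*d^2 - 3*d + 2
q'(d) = -18*d^2 + 18*d - 3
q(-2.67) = 188.38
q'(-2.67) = -179.38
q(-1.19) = 28.43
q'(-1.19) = -49.91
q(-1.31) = 34.86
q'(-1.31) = -57.47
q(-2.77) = 206.89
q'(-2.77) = -190.97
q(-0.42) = 5.29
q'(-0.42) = -13.74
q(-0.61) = 8.54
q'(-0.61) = -20.68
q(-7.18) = 2708.39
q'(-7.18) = -1060.18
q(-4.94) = 959.78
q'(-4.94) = -531.18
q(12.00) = -9106.00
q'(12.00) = -2379.00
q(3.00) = -88.00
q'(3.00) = -111.00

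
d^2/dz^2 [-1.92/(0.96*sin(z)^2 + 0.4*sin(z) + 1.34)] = (7.077888*sin(z)^4 + 2.21184*sin(z)^3 - 20.189184*sin(z)^2 - 5.4528*sin(z) + 4.325376)/(0.96*sin(z)^2 + 0.4*sin(z) + 1.34)^3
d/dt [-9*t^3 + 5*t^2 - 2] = t*(10 - 27*t)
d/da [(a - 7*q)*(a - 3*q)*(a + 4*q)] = 3*a^2 - 12*a*q - 19*q^2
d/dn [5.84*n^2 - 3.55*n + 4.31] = 11.68*n - 3.55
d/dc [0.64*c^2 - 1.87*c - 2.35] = 1.28*c - 1.87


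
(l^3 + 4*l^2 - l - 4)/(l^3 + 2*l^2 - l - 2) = (l + 4)/(l + 2)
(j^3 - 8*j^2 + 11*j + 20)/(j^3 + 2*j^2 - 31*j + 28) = (j^2 - 4*j - 5)/(j^2 + 6*j - 7)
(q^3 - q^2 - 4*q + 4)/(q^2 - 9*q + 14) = (q^2 + q - 2)/(q - 7)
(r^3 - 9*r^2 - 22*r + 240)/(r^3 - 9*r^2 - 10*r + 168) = (r^2 - 3*r - 40)/(r^2 - 3*r - 28)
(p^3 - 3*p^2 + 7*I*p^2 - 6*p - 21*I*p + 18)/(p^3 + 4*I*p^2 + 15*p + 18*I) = (p - 3)/(p - 3*I)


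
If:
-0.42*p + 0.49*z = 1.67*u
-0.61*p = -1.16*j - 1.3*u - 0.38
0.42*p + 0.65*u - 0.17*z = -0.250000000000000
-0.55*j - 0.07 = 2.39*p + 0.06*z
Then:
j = 2.12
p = -0.31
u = -2.33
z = -8.21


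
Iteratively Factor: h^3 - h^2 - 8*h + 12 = (h - 2)*(h^2 + h - 6) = (h - 2)^2*(h + 3)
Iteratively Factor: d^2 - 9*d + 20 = (d - 5)*(d - 4)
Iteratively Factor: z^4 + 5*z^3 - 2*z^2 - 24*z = (z + 4)*(z^3 + z^2 - 6*z) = z*(z + 4)*(z^2 + z - 6) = z*(z + 3)*(z + 4)*(z - 2)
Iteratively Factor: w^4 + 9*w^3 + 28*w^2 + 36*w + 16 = (w + 2)*(w^3 + 7*w^2 + 14*w + 8) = (w + 1)*(w + 2)*(w^2 + 6*w + 8) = (w + 1)*(w + 2)*(w + 4)*(w + 2)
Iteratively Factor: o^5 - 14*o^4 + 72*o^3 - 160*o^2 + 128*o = (o)*(o^4 - 14*o^3 + 72*o^2 - 160*o + 128) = o*(o - 4)*(o^3 - 10*o^2 + 32*o - 32) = o*(o - 4)*(o - 2)*(o^2 - 8*o + 16) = o*(o - 4)^2*(o - 2)*(o - 4)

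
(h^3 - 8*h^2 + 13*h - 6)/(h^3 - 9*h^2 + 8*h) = (h^2 - 7*h + 6)/(h*(h - 8))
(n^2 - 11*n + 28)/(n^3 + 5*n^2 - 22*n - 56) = (n - 7)/(n^2 + 9*n + 14)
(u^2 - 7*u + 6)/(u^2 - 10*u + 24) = (u - 1)/(u - 4)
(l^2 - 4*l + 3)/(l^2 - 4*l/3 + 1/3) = 3*(l - 3)/(3*l - 1)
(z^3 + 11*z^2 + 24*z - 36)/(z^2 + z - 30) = (z^2 + 5*z - 6)/(z - 5)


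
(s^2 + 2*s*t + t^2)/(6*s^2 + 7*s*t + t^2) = (s + t)/(6*s + t)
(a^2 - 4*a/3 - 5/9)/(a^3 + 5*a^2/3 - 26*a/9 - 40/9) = (3*a + 1)/(3*a^2 + 10*a + 8)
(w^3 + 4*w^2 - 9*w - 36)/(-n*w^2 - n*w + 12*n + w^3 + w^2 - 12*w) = (w + 3)/(-n + w)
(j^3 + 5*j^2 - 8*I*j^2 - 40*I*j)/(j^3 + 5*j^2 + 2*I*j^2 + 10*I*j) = (j - 8*I)/(j + 2*I)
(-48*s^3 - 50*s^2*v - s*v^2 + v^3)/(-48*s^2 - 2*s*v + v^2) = s + v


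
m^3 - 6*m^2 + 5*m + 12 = (m - 4)*(m - 3)*(m + 1)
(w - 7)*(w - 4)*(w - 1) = w^3 - 12*w^2 + 39*w - 28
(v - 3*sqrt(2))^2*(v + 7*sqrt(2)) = v^3 + sqrt(2)*v^2 - 66*v + 126*sqrt(2)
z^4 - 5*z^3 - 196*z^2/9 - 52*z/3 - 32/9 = (z - 8)*(z + 1/3)*(z + 2/3)*(z + 2)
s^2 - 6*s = s*(s - 6)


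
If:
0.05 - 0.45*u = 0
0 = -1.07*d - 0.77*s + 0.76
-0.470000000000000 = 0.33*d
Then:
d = -1.42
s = 2.97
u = 0.11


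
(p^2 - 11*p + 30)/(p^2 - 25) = (p - 6)/(p + 5)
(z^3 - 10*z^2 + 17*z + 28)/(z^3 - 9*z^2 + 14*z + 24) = (z - 7)/(z - 6)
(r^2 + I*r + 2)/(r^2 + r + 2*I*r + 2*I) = (r - I)/(r + 1)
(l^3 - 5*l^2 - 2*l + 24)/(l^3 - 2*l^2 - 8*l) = (l - 3)/l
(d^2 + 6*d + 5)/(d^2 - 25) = (d + 1)/(d - 5)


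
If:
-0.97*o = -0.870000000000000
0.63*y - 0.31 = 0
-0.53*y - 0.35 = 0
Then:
No Solution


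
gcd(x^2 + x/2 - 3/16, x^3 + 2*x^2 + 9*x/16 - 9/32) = x^2 + x/2 - 3/16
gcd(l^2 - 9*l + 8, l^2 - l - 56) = l - 8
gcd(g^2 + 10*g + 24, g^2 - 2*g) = 1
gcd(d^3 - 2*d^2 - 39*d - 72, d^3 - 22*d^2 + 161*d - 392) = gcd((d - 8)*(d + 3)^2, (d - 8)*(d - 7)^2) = d - 8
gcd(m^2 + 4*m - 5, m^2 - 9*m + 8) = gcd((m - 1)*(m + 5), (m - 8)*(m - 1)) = m - 1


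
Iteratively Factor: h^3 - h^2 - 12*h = (h + 3)*(h^2 - 4*h) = h*(h + 3)*(h - 4)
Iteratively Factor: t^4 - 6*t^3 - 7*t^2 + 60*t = (t - 5)*(t^3 - t^2 - 12*t) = (t - 5)*(t - 4)*(t^2 + 3*t) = t*(t - 5)*(t - 4)*(t + 3)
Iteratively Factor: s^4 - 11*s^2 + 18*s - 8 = (s + 4)*(s^3 - 4*s^2 + 5*s - 2) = (s - 1)*(s + 4)*(s^2 - 3*s + 2) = (s - 1)^2*(s + 4)*(s - 2)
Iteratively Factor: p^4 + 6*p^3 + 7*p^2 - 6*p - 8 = (p - 1)*(p^3 + 7*p^2 + 14*p + 8) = (p - 1)*(p + 4)*(p^2 + 3*p + 2) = (p - 1)*(p + 1)*(p + 4)*(p + 2)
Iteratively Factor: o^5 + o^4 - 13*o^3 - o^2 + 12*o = (o - 1)*(o^4 + 2*o^3 - 11*o^2 - 12*o) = (o - 1)*(o + 4)*(o^3 - 2*o^2 - 3*o) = (o - 1)*(o + 1)*(o + 4)*(o^2 - 3*o) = (o - 3)*(o - 1)*(o + 1)*(o + 4)*(o)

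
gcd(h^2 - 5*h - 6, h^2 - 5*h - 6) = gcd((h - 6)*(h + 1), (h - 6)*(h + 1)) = h^2 - 5*h - 6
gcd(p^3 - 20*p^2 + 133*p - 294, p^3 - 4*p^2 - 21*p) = p - 7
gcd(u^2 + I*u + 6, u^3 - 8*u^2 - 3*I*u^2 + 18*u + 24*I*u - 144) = u + 3*I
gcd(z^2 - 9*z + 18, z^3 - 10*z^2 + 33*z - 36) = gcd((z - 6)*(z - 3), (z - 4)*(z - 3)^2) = z - 3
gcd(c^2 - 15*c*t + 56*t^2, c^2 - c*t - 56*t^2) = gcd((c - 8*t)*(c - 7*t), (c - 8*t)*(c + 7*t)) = -c + 8*t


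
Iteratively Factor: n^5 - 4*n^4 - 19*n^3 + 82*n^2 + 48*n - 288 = (n - 4)*(n^4 - 19*n^2 + 6*n + 72) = (n - 4)*(n - 3)*(n^3 + 3*n^2 - 10*n - 24) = (n - 4)*(n - 3)*(n + 4)*(n^2 - n - 6) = (n - 4)*(n - 3)^2*(n + 4)*(n + 2)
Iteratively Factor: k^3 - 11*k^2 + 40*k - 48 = (k - 4)*(k^2 - 7*k + 12) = (k - 4)^2*(k - 3)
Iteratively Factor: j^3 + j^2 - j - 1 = (j + 1)*(j^2 - 1) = (j + 1)^2*(j - 1)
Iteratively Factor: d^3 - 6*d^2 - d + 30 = (d - 3)*(d^2 - 3*d - 10) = (d - 3)*(d + 2)*(d - 5)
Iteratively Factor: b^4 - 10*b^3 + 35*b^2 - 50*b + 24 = (b - 2)*(b^3 - 8*b^2 + 19*b - 12) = (b - 2)*(b - 1)*(b^2 - 7*b + 12) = (b - 3)*(b - 2)*(b - 1)*(b - 4)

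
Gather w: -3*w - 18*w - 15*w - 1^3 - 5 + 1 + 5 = -36*w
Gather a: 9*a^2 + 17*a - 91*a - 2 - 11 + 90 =9*a^2 - 74*a + 77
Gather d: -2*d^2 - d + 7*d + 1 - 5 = -2*d^2 + 6*d - 4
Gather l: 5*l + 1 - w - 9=5*l - w - 8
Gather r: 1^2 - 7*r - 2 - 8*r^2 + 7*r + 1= -8*r^2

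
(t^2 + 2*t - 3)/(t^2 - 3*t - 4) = (-t^2 - 2*t + 3)/(-t^2 + 3*t + 4)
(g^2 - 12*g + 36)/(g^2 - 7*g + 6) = (g - 6)/(g - 1)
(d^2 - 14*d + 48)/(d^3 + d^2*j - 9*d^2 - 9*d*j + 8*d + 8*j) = (d - 6)/(d^2 + d*j - d - j)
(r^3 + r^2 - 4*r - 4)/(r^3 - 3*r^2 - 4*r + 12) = (r + 1)/(r - 3)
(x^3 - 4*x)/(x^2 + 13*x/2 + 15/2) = 2*x*(x^2 - 4)/(2*x^2 + 13*x + 15)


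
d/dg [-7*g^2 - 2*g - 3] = -14*g - 2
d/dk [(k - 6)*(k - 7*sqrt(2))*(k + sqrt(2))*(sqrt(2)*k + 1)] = 4*sqrt(2)*k^3 - 33*k^2 - 18*sqrt(2)*k^2 - 40*sqrt(2)*k + 132*k - 14 + 120*sqrt(2)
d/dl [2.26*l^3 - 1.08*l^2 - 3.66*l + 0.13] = 6.78*l^2 - 2.16*l - 3.66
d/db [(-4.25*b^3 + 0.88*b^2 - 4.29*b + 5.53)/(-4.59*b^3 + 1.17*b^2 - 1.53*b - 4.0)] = (-0.933299999999999*b^4 - 26.3772*b^3 + 130.821*b^2 - 19.9802*b + 25.6209)/(21.0681*b^6 - 10.7406*b^5 + 15.4143*b^4 + 33.1398*b^3 - 7.0191*b^2 + 12.24*b + 16.0)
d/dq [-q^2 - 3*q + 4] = -2*q - 3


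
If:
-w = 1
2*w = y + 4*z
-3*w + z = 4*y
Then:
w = -1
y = 10/17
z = -11/17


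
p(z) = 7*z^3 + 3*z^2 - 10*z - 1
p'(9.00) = 1745.00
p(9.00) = 5255.00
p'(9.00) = 1745.00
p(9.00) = 5255.00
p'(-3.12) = 175.70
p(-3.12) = -153.20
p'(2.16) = 100.94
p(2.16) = 61.94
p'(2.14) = 99.01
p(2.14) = 59.94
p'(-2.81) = 138.96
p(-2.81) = -104.53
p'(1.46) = 43.52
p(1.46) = 12.58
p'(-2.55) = 111.25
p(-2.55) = -72.06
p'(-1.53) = 29.98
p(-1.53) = -3.75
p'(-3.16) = 180.74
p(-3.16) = -160.32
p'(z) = 21*z^2 + 6*z - 10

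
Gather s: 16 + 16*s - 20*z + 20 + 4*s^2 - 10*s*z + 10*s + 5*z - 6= 4*s^2 + s*(26 - 10*z) - 15*z + 30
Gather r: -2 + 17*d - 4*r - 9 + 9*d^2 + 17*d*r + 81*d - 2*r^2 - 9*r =9*d^2 + 98*d - 2*r^2 + r*(17*d - 13) - 11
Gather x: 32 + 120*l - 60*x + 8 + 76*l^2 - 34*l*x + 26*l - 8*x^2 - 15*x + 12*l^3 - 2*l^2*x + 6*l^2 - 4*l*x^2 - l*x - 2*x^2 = 12*l^3 + 82*l^2 + 146*l + x^2*(-4*l - 10) + x*(-2*l^2 - 35*l - 75) + 40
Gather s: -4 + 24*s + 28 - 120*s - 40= -96*s - 16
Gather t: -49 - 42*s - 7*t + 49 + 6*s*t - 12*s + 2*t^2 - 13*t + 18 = -54*s + 2*t^2 + t*(6*s - 20) + 18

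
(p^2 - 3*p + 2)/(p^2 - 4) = (p - 1)/(p + 2)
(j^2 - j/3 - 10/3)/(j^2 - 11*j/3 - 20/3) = (-3*j^2 + j + 10)/(-3*j^2 + 11*j + 20)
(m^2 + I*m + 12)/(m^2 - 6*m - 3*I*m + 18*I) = (m + 4*I)/(m - 6)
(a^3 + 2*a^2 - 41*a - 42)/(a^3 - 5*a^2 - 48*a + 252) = (a + 1)/(a - 6)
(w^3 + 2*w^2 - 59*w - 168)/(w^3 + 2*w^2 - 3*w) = (w^2 - w - 56)/(w*(w - 1))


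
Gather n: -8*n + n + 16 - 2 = 14 - 7*n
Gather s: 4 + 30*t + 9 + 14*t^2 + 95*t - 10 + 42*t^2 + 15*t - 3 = 56*t^2 + 140*t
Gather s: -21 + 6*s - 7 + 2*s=8*s - 28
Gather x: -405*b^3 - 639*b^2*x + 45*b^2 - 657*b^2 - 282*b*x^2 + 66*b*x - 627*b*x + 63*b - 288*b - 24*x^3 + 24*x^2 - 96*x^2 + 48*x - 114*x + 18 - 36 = -405*b^3 - 612*b^2 - 225*b - 24*x^3 + x^2*(-282*b - 72) + x*(-639*b^2 - 561*b - 66) - 18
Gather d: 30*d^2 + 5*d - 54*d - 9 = 30*d^2 - 49*d - 9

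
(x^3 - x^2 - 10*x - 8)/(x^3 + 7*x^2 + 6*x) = (x^2 - 2*x - 8)/(x*(x + 6))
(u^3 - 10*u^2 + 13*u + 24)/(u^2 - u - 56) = (u^2 - 2*u - 3)/(u + 7)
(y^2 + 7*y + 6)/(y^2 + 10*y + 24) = (y + 1)/(y + 4)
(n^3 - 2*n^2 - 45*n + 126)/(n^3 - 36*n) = (n^2 + 4*n - 21)/(n*(n + 6))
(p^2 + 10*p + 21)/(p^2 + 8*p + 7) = (p + 3)/(p + 1)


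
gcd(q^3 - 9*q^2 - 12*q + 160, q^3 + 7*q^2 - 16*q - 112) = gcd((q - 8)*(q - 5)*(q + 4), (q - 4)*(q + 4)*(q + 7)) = q + 4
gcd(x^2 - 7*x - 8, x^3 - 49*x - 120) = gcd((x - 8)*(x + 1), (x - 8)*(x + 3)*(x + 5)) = x - 8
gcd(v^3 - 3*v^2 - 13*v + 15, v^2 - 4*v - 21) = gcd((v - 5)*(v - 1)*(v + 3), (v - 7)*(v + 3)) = v + 3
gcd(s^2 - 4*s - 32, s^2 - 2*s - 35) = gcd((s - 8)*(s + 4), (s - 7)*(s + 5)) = 1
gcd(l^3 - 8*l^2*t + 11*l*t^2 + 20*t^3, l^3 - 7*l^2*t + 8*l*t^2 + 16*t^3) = -l^2 + 3*l*t + 4*t^2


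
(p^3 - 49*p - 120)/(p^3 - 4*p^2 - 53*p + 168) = (p^2 + 8*p + 15)/(p^2 + 4*p - 21)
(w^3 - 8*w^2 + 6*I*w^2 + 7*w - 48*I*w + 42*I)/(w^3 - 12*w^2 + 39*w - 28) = (w + 6*I)/(w - 4)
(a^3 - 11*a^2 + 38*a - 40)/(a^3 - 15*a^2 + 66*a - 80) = (a - 4)/(a - 8)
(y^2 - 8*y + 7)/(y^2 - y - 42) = (y - 1)/(y + 6)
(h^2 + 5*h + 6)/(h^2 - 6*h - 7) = (h^2 + 5*h + 6)/(h^2 - 6*h - 7)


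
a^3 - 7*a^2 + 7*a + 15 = (a - 5)*(a - 3)*(a + 1)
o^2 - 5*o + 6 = (o - 3)*(o - 2)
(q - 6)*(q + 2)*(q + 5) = q^3 + q^2 - 32*q - 60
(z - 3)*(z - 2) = z^2 - 5*z + 6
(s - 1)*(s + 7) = s^2 + 6*s - 7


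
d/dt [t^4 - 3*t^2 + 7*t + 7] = 4*t^3 - 6*t + 7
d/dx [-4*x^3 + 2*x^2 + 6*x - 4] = -12*x^2 + 4*x + 6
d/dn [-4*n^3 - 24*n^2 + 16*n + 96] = -12*n^2 - 48*n + 16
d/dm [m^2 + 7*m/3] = 2*m + 7/3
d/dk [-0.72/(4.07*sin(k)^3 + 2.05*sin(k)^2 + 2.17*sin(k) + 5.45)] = (8.7912*sin(k)^2 + 2.952*sin(k) + 1.5624)*cos(k)/(4.07*sin(k)^3 + 2.05*sin(k)^2 + 2.17*sin(k) + 5.45)^2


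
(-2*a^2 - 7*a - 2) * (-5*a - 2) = 10*a^3 + 39*a^2 + 24*a + 4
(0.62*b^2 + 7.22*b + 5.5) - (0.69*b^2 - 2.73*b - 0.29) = -0.07*b^2 + 9.95*b + 5.79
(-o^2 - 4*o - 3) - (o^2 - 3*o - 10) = -2*o^2 - o + 7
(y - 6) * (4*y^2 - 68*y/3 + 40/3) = 4*y^3 - 140*y^2/3 + 448*y/3 - 80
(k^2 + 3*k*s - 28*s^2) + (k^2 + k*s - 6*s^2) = 2*k^2 + 4*k*s - 34*s^2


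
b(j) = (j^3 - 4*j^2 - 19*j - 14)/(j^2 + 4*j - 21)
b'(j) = (-2*j - 4)*(j^3 - 4*j^2 - 19*j - 14)/(j^2 + 4*j - 21)^2 + (3*j^2 - 8*j - 19)/(j^2 + 4*j - 21)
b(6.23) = -1.07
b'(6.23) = 1.53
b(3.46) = -17.92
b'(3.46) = 38.42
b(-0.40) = 0.32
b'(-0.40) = 0.73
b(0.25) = 0.95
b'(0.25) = 1.26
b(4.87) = -3.87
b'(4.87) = 2.99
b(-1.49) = -0.09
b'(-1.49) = 0.01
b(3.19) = -42.79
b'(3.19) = 222.20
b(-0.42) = 0.30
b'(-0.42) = 0.71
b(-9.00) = -37.33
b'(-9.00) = -9.44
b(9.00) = 2.29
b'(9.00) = 1.06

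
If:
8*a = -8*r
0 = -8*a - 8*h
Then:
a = -r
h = r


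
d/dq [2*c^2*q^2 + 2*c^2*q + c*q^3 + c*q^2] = c*(4*c*q + 2*c + 3*q^2 + 2*q)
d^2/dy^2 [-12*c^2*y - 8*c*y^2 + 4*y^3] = -16*c + 24*y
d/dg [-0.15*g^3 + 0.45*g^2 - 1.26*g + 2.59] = -0.45*g^2 + 0.9*g - 1.26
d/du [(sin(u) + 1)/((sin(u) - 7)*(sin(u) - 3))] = (-2*sin(u) + cos(u)^2 + 30)*cos(u)/((sin(u) - 7)^2*(sin(u) - 3)^2)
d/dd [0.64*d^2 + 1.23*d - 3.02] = 1.28*d + 1.23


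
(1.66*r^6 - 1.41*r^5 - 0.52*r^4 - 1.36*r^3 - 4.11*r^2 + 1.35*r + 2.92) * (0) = 0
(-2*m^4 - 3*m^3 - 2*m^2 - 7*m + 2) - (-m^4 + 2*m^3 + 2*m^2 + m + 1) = -m^4 - 5*m^3 - 4*m^2 - 8*m + 1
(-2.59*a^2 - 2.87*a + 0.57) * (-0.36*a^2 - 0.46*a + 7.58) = 0.9324*a^4 + 2.2246*a^3 - 18.5172*a^2 - 22.0168*a + 4.3206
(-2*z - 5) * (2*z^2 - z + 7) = -4*z^3 - 8*z^2 - 9*z - 35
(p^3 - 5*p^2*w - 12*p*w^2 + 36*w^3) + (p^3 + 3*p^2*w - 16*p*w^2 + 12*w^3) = 2*p^3 - 2*p^2*w - 28*p*w^2 + 48*w^3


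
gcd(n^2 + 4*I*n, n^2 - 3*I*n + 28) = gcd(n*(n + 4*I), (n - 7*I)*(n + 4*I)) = n + 4*I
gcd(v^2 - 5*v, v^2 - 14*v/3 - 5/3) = v - 5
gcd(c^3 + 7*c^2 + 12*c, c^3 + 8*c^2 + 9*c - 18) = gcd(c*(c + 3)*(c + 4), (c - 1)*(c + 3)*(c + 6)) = c + 3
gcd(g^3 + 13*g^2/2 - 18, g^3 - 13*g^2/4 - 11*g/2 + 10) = g + 2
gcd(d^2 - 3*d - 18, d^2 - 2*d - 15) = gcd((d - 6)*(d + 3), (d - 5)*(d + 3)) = d + 3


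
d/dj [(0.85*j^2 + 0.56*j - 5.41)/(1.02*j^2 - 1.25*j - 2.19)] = (-1.6337*j^2 + 7.3134*j - 7.9889)/(1.0404*j^4 - 2.55*j^3 - 2.9051*j^2 + 5.475*j + 4.7961)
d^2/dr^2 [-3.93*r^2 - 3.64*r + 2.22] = -7.86000000000000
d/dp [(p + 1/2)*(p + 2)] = 2*p + 5/2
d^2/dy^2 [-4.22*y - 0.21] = 0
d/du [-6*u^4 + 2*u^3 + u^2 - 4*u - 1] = -24*u^3 + 6*u^2 + 2*u - 4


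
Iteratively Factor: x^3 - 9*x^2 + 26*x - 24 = (x - 4)*(x^2 - 5*x + 6) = (x - 4)*(x - 3)*(x - 2)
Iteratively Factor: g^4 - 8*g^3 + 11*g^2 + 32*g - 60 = (g - 5)*(g^3 - 3*g^2 - 4*g + 12) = (g - 5)*(g - 2)*(g^2 - g - 6) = (g - 5)*(g - 2)*(g + 2)*(g - 3)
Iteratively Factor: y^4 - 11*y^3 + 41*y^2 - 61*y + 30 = (y - 5)*(y^3 - 6*y^2 + 11*y - 6) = (y - 5)*(y - 3)*(y^2 - 3*y + 2) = (y - 5)*(y - 3)*(y - 1)*(y - 2)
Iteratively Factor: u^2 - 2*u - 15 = (u - 5)*(u + 3)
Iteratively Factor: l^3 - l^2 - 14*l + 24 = (l - 2)*(l^2 + l - 12) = (l - 3)*(l - 2)*(l + 4)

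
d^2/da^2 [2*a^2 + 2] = 4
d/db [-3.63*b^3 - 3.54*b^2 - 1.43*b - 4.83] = -10.89*b^2 - 7.08*b - 1.43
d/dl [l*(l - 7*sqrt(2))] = 2*l - 7*sqrt(2)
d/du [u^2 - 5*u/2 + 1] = 2*u - 5/2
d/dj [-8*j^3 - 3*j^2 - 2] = 6*j*(-4*j - 1)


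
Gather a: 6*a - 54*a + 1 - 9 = -48*a - 8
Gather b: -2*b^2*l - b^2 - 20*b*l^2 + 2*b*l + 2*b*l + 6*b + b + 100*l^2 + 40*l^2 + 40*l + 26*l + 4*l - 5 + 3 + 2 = b^2*(-2*l - 1) + b*(-20*l^2 + 4*l + 7) + 140*l^2 + 70*l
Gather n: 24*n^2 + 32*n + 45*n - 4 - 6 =24*n^2 + 77*n - 10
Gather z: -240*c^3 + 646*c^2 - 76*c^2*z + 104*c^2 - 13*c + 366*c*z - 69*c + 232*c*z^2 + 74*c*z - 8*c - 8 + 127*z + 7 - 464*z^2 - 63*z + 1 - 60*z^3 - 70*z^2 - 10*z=-240*c^3 + 750*c^2 - 90*c - 60*z^3 + z^2*(232*c - 534) + z*(-76*c^2 + 440*c + 54)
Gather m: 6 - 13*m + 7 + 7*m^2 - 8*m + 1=7*m^2 - 21*m + 14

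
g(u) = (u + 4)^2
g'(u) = 2*u + 8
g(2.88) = 47.33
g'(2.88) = 13.76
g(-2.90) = 1.21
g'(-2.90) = 2.20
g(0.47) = 19.98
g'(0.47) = 8.94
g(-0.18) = 14.59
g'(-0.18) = 7.64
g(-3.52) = 0.23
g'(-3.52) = 0.96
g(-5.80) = 3.24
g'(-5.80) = -3.60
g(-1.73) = 5.15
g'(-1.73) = 4.54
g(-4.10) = 0.01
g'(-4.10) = -0.20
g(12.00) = 256.00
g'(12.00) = 32.00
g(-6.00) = 4.00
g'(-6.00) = -4.00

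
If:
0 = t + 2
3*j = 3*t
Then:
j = -2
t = -2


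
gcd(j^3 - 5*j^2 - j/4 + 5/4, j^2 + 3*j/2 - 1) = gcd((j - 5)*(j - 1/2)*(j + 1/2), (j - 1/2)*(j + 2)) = j - 1/2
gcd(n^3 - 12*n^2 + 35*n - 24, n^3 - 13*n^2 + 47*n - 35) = n - 1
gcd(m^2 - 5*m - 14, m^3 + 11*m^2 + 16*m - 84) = 1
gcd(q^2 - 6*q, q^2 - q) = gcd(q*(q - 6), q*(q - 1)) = q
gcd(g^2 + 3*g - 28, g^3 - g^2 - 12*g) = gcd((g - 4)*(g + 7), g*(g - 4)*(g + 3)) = g - 4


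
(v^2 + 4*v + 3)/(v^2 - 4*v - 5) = (v + 3)/(v - 5)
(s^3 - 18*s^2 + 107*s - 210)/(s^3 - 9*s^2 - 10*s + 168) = (s - 5)/(s + 4)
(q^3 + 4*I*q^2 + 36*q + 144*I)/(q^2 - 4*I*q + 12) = (q^2 + 10*I*q - 24)/(q + 2*I)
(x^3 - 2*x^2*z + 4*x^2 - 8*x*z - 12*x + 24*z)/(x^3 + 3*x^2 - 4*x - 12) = (x^2 - 2*x*z + 6*x - 12*z)/(x^2 + 5*x + 6)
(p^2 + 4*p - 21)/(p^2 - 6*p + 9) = (p + 7)/(p - 3)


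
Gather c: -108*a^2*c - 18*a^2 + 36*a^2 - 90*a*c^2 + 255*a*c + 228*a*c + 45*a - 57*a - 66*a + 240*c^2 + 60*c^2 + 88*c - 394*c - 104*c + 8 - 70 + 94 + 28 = 18*a^2 - 78*a + c^2*(300 - 90*a) + c*(-108*a^2 + 483*a - 410) + 60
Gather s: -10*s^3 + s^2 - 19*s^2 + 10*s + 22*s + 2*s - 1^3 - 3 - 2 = -10*s^3 - 18*s^2 + 34*s - 6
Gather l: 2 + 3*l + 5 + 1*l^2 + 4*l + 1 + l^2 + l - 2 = 2*l^2 + 8*l + 6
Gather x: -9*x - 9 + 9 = -9*x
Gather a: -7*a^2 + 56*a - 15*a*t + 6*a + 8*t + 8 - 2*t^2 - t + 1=-7*a^2 + a*(62 - 15*t) - 2*t^2 + 7*t + 9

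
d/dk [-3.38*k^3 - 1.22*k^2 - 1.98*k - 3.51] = -10.14*k^2 - 2.44*k - 1.98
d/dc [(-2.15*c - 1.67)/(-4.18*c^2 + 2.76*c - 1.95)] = (-8.987*c^2 - 13.9612*c + 8.8017)/(17.4724*c^4 - 23.0736*c^3 + 23.9196*c^2 - 10.764*c + 3.8025)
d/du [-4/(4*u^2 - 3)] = 32*u/(4*u^2 - 3)^2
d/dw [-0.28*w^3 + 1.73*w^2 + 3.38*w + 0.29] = -0.84*w^2 + 3.46*w + 3.38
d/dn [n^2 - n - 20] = 2*n - 1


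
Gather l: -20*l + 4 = 4 - 20*l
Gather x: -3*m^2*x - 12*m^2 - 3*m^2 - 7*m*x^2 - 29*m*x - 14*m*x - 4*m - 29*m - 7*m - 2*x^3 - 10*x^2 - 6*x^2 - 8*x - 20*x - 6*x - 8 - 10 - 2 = -15*m^2 - 40*m - 2*x^3 + x^2*(-7*m - 16) + x*(-3*m^2 - 43*m - 34) - 20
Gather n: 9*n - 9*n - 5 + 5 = 0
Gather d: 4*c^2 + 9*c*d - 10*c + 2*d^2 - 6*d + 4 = 4*c^2 - 10*c + 2*d^2 + d*(9*c - 6) + 4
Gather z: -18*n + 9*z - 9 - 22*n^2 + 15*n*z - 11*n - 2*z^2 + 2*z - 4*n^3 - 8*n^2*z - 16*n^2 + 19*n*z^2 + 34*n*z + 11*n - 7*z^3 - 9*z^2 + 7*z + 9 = -4*n^3 - 38*n^2 - 18*n - 7*z^3 + z^2*(19*n - 11) + z*(-8*n^2 + 49*n + 18)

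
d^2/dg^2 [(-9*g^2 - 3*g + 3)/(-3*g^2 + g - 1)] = 36*(3*g^3 - 9*g^2 + 1)/(27*g^6 - 27*g^5 + 36*g^4 - 19*g^3 + 12*g^2 - 3*g + 1)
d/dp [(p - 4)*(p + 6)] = 2*p + 2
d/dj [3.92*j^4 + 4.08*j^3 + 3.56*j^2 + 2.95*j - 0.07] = 15.68*j^3 + 12.24*j^2 + 7.12*j + 2.95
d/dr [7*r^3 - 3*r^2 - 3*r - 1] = 21*r^2 - 6*r - 3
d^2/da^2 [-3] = 0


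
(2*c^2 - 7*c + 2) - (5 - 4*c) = 2*c^2 - 3*c - 3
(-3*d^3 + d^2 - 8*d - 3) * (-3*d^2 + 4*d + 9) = 9*d^5 - 15*d^4 + d^3 - 14*d^2 - 84*d - 27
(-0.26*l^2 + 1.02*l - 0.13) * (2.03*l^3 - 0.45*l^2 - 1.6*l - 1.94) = -0.5278*l^5 + 2.1876*l^4 - 0.3069*l^3 - 1.0691*l^2 - 1.7708*l + 0.2522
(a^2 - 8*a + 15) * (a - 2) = a^3 - 10*a^2 + 31*a - 30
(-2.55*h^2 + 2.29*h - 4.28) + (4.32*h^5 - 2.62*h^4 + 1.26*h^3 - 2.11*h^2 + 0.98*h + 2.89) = 4.32*h^5 - 2.62*h^4 + 1.26*h^3 - 4.66*h^2 + 3.27*h - 1.39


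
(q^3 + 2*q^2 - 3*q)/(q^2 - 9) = q*(q - 1)/(q - 3)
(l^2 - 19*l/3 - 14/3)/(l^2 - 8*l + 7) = (l + 2/3)/(l - 1)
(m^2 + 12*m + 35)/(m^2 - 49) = (m + 5)/(m - 7)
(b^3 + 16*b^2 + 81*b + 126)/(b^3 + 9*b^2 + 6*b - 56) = (b^2 + 9*b + 18)/(b^2 + 2*b - 8)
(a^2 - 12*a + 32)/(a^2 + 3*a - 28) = (a - 8)/(a + 7)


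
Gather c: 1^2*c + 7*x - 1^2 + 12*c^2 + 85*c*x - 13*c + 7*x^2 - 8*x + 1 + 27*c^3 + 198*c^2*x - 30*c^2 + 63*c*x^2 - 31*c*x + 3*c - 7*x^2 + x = 27*c^3 + c^2*(198*x - 18) + c*(63*x^2 + 54*x - 9)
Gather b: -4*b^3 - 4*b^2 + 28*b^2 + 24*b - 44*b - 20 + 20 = -4*b^3 + 24*b^2 - 20*b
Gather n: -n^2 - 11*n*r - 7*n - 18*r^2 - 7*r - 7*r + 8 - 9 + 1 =-n^2 + n*(-11*r - 7) - 18*r^2 - 14*r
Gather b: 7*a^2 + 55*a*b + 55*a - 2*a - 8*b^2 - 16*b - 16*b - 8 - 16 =7*a^2 + 53*a - 8*b^2 + b*(55*a - 32) - 24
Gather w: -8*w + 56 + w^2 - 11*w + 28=w^2 - 19*w + 84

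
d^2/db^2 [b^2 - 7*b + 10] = 2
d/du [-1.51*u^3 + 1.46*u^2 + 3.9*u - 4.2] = -4.53*u^2 + 2.92*u + 3.9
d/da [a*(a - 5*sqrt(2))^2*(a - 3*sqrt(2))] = 4*a^3 - 39*sqrt(2)*a^2 + 220*a - 150*sqrt(2)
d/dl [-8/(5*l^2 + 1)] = 80*l/(5*l^2 + 1)^2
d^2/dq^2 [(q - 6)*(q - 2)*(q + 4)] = 6*q - 8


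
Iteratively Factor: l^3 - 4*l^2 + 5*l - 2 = (l - 1)*(l^2 - 3*l + 2) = (l - 1)^2*(l - 2)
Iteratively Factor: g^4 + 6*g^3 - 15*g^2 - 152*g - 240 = (g + 4)*(g^3 + 2*g^2 - 23*g - 60) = (g + 4)^2*(g^2 - 2*g - 15) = (g - 5)*(g + 4)^2*(g + 3)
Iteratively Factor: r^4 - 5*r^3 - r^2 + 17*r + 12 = (r - 4)*(r^3 - r^2 - 5*r - 3) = (r - 4)*(r + 1)*(r^2 - 2*r - 3) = (r - 4)*(r + 1)^2*(r - 3)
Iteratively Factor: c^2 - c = (c - 1)*(c)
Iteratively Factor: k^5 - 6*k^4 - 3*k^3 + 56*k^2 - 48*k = (k - 4)*(k^4 - 2*k^3 - 11*k^2 + 12*k) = (k - 4)*(k - 1)*(k^3 - k^2 - 12*k) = (k - 4)*(k - 1)*(k + 3)*(k^2 - 4*k) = (k - 4)^2*(k - 1)*(k + 3)*(k)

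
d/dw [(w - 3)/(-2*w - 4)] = -5/(2*(w + 2)^2)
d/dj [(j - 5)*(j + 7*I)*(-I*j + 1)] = -3*I*j^2 + j*(16 + 10*I) - 40 + 7*I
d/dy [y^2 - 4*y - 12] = 2*y - 4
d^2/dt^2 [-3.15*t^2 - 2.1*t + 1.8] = -6.30000000000000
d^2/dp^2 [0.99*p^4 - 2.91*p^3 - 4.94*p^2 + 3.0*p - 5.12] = 11.88*p^2 - 17.46*p - 9.88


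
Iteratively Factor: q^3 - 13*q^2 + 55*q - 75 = (q - 5)*(q^2 - 8*q + 15) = (q - 5)^2*(q - 3)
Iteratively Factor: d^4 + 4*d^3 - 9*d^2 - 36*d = (d + 4)*(d^3 - 9*d) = (d - 3)*(d + 4)*(d^2 + 3*d) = d*(d - 3)*(d + 4)*(d + 3)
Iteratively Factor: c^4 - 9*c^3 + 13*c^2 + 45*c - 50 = (c - 5)*(c^3 - 4*c^2 - 7*c + 10) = (c - 5)*(c + 2)*(c^2 - 6*c + 5) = (c - 5)^2*(c + 2)*(c - 1)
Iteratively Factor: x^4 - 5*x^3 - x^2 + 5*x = (x)*(x^3 - 5*x^2 - x + 5) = x*(x + 1)*(x^2 - 6*x + 5) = x*(x - 5)*(x + 1)*(x - 1)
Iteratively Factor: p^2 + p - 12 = (p + 4)*(p - 3)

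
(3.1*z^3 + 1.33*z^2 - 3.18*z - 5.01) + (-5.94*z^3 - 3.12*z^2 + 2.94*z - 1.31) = -2.84*z^3 - 1.79*z^2 - 0.24*z - 6.32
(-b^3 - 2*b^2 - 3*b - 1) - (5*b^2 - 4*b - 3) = -b^3 - 7*b^2 + b + 2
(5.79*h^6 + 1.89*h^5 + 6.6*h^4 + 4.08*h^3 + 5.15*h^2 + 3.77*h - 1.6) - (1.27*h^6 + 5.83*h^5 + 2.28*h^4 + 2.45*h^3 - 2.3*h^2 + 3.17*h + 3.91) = 4.52*h^6 - 3.94*h^5 + 4.32*h^4 + 1.63*h^3 + 7.45*h^2 + 0.6*h - 5.51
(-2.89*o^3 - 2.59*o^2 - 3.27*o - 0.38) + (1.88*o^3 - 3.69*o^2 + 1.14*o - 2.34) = -1.01*o^3 - 6.28*o^2 - 2.13*o - 2.72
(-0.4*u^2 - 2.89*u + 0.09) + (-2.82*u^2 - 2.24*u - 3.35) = -3.22*u^2 - 5.13*u - 3.26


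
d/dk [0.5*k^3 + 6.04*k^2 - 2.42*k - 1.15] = 1.5*k^2 + 12.08*k - 2.42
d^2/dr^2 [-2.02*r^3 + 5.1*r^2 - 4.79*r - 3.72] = 10.2 - 12.12*r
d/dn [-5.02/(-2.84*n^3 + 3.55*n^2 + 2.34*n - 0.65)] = (-42.7704*n^2 + 35.642*n + 11.7468)/(2.84*n^3 - 3.55*n^2 - 2.34*n + 0.65)^2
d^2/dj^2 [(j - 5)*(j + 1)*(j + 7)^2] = 12*j^2 + 60*j - 24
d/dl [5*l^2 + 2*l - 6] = 10*l + 2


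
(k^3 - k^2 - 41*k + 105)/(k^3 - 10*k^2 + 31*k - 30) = (k + 7)/(k - 2)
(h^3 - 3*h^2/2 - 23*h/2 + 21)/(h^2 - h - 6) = (h^2 + 3*h/2 - 7)/(h + 2)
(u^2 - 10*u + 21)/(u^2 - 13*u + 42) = (u - 3)/(u - 6)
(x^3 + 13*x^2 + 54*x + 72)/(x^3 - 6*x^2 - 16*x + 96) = (x^2 + 9*x + 18)/(x^2 - 10*x + 24)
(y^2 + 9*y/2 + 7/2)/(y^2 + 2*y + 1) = (y + 7/2)/(y + 1)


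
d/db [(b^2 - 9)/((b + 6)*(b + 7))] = (13*b^2 + 102*b + 117)/(b^4 + 26*b^3 + 253*b^2 + 1092*b + 1764)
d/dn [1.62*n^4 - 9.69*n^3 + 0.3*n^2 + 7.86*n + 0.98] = 6.48*n^3 - 29.07*n^2 + 0.6*n + 7.86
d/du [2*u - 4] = 2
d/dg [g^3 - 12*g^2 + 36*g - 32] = 3*g^2 - 24*g + 36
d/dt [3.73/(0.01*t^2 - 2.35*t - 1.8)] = (8.7655 - 0.0746*t)/(-0.01*t^2 + 2.35*t + 1.8)^2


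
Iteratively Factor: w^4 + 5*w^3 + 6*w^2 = (w + 3)*(w^3 + 2*w^2) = w*(w + 3)*(w^2 + 2*w) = w^2*(w + 3)*(w + 2)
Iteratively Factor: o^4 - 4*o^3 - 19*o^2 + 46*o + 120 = (o - 5)*(o^3 + o^2 - 14*o - 24) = (o - 5)*(o - 4)*(o^2 + 5*o + 6) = (o - 5)*(o - 4)*(o + 2)*(o + 3)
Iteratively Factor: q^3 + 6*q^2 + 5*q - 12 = (q - 1)*(q^2 + 7*q + 12) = (q - 1)*(q + 4)*(q + 3)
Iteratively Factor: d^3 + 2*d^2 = (d)*(d^2 + 2*d) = d*(d + 2)*(d)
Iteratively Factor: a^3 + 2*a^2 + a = (a + 1)*(a^2 + a) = (a + 1)^2*(a)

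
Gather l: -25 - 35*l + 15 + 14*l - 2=-21*l - 12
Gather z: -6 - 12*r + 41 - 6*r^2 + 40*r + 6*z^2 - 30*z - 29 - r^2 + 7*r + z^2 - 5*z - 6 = -7*r^2 + 35*r + 7*z^2 - 35*z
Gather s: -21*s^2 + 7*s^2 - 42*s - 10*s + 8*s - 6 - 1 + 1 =-14*s^2 - 44*s - 6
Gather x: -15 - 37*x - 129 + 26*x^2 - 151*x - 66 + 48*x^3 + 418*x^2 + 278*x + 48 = 48*x^3 + 444*x^2 + 90*x - 162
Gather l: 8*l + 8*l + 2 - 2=16*l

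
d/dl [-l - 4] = -1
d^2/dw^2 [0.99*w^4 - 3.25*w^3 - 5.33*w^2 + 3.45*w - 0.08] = 11.88*w^2 - 19.5*w - 10.66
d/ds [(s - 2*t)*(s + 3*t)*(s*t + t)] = t*(3*s^2 + 2*s*t + 2*s - 6*t^2 + t)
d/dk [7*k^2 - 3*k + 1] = 14*k - 3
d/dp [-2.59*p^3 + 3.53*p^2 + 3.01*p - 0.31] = -7.77*p^2 + 7.06*p + 3.01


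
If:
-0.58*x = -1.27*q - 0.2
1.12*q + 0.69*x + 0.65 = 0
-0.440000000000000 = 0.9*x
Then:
No Solution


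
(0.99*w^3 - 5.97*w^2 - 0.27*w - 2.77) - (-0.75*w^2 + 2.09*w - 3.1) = 0.99*w^3 - 5.22*w^2 - 2.36*w + 0.33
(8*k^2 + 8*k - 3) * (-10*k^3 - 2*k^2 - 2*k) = -80*k^5 - 96*k^4 - 2*k^3 - 10*k^2 + 6*k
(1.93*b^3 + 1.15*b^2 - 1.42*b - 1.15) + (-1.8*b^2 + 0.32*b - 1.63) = 1.93*b^3 - 0.65*b^2 - 1.1*b - 2.78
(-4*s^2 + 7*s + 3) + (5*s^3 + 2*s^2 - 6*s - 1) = 5*s^3 - 2*s^2 + s + 2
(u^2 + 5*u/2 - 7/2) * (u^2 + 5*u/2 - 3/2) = u^4 + 5*u^3 + 5*u^2/4 - 25*u/2 + 21/4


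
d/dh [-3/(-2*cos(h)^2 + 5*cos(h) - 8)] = 3*(4*cos(h) - 5)*sin(h)/(-5*cos(h) + cos(2*h) + 9)^2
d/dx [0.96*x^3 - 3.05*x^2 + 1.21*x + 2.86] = 2.88*x^2 - 6.1*x + 1.21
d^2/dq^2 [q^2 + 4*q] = 2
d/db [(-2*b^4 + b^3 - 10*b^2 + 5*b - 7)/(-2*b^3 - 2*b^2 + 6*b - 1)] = (4*b^6 + 8*b^5 - 58*b^4 + 40*b^3 - 95*b^2 - 8*b + 37)/(4*b^6 + 8*b^5 - 20*b^4 - 20*b^3 + 40*b^2 - 12*b + 1)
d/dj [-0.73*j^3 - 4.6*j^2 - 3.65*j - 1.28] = -2.19*j^2 - 9.2*j - 3.65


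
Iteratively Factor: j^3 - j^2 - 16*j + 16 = (j + 4)*(j^2 - 5*j + 4) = (j - 1)*(j + 4)*(j - 4)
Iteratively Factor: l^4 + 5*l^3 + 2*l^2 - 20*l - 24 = (l + 3)*(l^3 + 2*l^2 - 4*l - 8) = (l - 2)*(l + 3)*(l^2 + 4*l + 4) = (l - 2)*(l + 2)*(l + 3)*(l + 2)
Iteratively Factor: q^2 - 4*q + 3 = (q - 1)*(q - 3)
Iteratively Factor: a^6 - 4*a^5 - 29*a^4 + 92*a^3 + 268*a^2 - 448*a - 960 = (a - 3)*(a^5 - a^4 - 32*a^3 - 4*a^2 + 256*a + 320) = (a - 3)*(a + 4)*(a^4 - 5*a^3 - 12*a^2 + 44*a + 80) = (a - 3)*(a + 2)*(a + 4)*(a^3 - 7*a^2 + 2*a + 40) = (a - 3)*(a + 2)^2*(a + 4)*(a^2 - 9*a + 20) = (a - 4)*(a - 3)*(a + 2)^2*(a + 4)*(a - 5)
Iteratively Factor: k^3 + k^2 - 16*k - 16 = (k + 1)*(k^2 - 16) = (k + 1)*(k + 4)*(k - 4)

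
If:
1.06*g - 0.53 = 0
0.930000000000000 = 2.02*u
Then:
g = 0.50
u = 0.46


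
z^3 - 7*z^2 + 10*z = z*(z - 5)*(z - 2)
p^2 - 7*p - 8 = (p - 8)*(p + 1)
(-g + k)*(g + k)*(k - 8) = -g^2*k + 8*g^2 + k^3 - 8*k^2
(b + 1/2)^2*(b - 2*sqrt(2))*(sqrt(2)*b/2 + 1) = sqrt(2)*b^4/2 - b^3 + sqrt(2)*b^3/2 - 15*sqrt(2)*b^2/8 - b^2 - 2*sqrt(2)*b - b/4 - sqrt(2)/2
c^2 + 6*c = c*(c + 6)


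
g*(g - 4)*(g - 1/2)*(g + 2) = g^4 - 5*g^3/2 - 7*g^2 + 4*g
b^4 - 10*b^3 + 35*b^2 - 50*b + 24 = (b - 4)*(b - 3)*(b - 2)*(b - 1)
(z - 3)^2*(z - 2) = z^3 - 8*z^2 + 21*z - 18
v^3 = v^3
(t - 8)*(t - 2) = t^2 - 10*t + 16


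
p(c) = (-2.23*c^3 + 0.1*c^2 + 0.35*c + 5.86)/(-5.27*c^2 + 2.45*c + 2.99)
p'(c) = (10.54*c - 2.45)*(-2.23*c^3 + 0.1*c^2 + 0.35*c + 5.86)/(-5.27*c^2 + 2.45*c + 2.99)^2 + (-6.69*c^2 + 0.2*c + 0.35)/(-5.27*c^2 + 2.45*c + 2.99) = (11.7521*c^4 - 10.927*c^3 - 17.9136*c^2 + 62.3624*c - 13.3105)/(27.7729*c^4 - 25.823*c^3 - 25.5121*c^2 + 14.651*c + 8.9401)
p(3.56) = 1.67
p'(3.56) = 0.45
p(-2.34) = -1.08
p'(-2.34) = 0.24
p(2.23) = 0.99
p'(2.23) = 0.65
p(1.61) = 0.39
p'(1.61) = 1.64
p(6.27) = 2.85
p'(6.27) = 0.42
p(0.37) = 1.86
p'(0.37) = 0.69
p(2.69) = 1.26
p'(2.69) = 0.52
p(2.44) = 1.12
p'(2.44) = 0.58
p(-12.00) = -4.93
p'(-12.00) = 0.42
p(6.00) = 2.73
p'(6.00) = 0.43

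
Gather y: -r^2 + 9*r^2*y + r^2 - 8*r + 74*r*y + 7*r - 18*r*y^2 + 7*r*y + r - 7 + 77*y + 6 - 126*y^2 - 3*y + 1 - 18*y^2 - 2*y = y^2*(-18*r - 144) + y*(9*r^2 + 81*r + 72)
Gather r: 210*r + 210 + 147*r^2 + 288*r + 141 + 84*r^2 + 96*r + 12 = 231*r^2 + 594*r + 363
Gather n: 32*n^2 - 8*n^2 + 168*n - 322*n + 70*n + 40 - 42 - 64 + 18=24*n^2 - 84*n - 48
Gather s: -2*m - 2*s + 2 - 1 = -2*m - 2*s + 1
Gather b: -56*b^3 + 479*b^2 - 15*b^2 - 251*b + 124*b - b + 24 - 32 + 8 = -56*b^3 + 464*b^2 - 128*b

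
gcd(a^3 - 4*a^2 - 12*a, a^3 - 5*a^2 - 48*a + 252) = a - 6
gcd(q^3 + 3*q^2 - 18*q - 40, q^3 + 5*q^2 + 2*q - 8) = q + 2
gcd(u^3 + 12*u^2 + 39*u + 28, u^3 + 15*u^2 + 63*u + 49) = u^2 + 8*u + 7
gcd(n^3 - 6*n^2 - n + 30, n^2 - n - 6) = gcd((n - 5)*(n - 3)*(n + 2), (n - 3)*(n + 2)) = n^2 - n - 6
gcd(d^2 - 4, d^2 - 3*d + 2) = d - 2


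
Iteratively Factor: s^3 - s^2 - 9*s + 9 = (s + 3)*(s^2 - 4*s + 3) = (s - 3)*(s + 3)*(s - 1)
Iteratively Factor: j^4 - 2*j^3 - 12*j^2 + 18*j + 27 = (j + 3)*(j^3 - 5*j^2 + 3*j + 9) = (j + 1)*(j + 3)*(j^2 - 6*j + 9) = (j - 3)*(j + 1)*(j + 3)*(j - 3)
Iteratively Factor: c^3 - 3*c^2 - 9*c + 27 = (c + 3)*(c^2 - 6*c + 9) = (c - 3)*(c + 3)*(c - 3)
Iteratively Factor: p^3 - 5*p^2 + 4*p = (p - 4)*(p^2 - p) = (p - 4)*(p - 1)*(p)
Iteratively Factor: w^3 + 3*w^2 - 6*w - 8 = (w - 2)*(w^2 + 5*w + 4) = (w - 2)*(w + 4)*(w + 1)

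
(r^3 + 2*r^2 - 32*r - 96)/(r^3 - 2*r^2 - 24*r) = (r + 4)/r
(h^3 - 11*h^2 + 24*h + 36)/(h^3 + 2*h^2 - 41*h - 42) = (h - 6)/(h + 7)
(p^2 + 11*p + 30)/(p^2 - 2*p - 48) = (p + 5)/(p - 8)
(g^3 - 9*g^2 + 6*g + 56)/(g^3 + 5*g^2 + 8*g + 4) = (g^2 - 11*g + 28)/(g^2 + 3*g + 2)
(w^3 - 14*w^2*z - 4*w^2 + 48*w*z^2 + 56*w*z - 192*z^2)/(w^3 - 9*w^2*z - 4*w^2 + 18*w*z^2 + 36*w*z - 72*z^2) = (-w + 8*z)/(-w + 3*z)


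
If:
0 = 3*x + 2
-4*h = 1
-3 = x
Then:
No Solution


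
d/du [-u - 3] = -1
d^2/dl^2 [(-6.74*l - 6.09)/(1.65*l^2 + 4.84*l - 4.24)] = (-(3.3*l + 4.84)*(6.6*l + 9.68)*(6.74*l + 6.09) + (66.726*l + 85.3402)*(1.65*l^2 + 4.84*l - 4.24))/(1.65*l^2 + 4.84*l - 4.24)^3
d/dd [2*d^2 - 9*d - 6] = 4*d - 9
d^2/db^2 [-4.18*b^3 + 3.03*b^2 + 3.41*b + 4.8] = 6.06 - 25.08*b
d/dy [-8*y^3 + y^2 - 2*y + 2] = -24*y^2 + 2*y - 2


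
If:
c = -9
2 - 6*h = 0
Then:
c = -9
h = 1/3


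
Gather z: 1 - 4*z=1 - 4*z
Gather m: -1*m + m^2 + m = m^2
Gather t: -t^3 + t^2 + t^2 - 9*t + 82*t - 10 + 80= -t^3 + 2*t^2 + 73*t + 70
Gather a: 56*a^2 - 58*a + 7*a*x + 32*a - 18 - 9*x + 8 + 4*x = 56*a^2 + a*(7*x - 26) - 5*x - 10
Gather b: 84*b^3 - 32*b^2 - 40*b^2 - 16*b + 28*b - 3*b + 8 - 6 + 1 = 84*b^3 - 72*b^2 + 9*b + 3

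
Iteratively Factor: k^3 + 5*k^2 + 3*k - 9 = (k + 3)*(k^2 + 2*k - 3) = (k + 3)^2*(k - 1)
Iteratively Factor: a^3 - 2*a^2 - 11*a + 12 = (a - 4)*(a^2 + 2*a - 3) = (a - 4)*(a + 3)*(a - 1)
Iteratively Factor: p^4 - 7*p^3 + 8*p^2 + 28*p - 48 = (p - 2)*(p^3 - 5*p^2 - 2*p + 24) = (p - 2)*(p + 2)*(p^2 - 7*p + 12) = (p - 3)*(p - 2)*(p + 2)*(p - 4)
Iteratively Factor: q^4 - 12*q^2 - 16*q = (q + 2)*(q^3 - 2*q^2 - 8*q) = (q + 2)^2*(q^2 - 4*q) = q*(q + 2)^2*(q - 4)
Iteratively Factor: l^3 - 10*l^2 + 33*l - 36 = (l - 3)*(l^2 - 7*l + 12) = (l - 3)^2*(l - 4)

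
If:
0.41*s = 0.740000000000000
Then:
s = 1.80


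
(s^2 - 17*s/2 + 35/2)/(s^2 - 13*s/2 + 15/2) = (2*s - 7)/(2*s - 3)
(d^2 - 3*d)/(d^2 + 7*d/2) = 2*(d - 3)/(2*d + 7)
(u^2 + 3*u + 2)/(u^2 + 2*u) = (u + 1)/u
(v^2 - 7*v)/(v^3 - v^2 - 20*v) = (7 - v)/(-v^2 + v + 20)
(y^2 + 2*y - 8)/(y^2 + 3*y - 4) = (y - 2)/(y - 1)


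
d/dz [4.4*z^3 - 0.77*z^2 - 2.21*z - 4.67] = 13.2*z^2 - 1.54*z - 2.21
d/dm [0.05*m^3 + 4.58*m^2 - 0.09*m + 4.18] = 0.15*m^2 + 9.16*m - 0.09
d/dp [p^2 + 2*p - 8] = 2*p + 2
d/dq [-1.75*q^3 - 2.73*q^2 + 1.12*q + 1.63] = -5.25*q^2 - 5.46*q + 1.12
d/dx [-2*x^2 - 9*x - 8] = -4*x - 9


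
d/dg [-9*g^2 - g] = -18*g - 1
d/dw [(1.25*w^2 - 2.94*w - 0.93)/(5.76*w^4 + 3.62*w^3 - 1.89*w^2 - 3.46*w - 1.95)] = (-14.4*w^5 + 46.2782*w^4 + 42.7128*w^3 + 0.2182*w^2 - 8.3904*w + 2.5152)/(33.1776*w^8 + 41.7024*w^7 - 8.6684*w^6 - 53.5428*w^5 - 43.9423*w^4 - 1.0392*w^3 + 19.3426*w^2 + 13.494*w + 3.8025)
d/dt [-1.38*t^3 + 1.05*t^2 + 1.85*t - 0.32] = -4.14*t^2 + 2.1*t + 1.85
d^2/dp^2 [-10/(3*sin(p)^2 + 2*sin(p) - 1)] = 20*(18*sin(p)^3 - 9*sin(p)^2 - 10*sin(p) - 7)/((sin(p) + 1)^2*(3*sin(p) - 1)^3)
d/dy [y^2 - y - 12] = 2*y - 1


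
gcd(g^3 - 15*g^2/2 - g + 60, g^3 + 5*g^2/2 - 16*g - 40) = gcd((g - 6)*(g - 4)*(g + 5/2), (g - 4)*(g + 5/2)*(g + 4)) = g^2 - 3*g/2 - 10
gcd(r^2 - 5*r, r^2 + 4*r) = r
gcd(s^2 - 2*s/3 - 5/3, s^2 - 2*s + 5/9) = s - 5/3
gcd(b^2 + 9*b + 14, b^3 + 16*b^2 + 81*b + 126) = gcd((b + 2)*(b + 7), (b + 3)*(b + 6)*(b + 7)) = b + 7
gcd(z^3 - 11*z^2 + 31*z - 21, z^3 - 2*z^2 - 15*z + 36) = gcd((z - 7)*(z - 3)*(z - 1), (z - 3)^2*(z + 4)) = z - 3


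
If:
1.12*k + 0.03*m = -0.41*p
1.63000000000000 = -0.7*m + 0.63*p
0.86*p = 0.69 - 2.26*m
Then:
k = -0.74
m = -0.48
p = 2.06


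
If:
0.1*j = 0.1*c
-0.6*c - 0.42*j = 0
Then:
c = 0.00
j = 0.00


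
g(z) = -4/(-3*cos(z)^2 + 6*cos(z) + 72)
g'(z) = -4*(-6*sin(z)*cos(z) + 6*sin(z))/(-3*cos(z)^2 + 6*cos(z) + 72)^2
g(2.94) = -0.06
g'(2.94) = -0.00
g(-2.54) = -0.06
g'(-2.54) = 0.01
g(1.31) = -0.05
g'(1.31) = -0.00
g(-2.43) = -0.06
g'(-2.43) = 0.01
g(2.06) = -0.06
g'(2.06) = -0.01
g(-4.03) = -0.06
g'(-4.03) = -0.01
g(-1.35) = -0.05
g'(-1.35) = 0.00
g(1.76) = -0.06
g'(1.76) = -0.01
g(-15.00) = -0.06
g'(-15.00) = 0.01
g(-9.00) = -0.06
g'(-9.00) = 0.00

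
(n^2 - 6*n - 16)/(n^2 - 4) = (n - 8)/(n - 2)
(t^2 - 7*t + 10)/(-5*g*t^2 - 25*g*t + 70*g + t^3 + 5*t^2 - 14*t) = (t - 5)/(-5*g*t - 35*g + t^2 + 7*t)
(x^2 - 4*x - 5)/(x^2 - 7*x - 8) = (x - 5)/(x - 8)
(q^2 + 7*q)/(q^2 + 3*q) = (q + 7)/(q + 3)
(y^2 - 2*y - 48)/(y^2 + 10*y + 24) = (y - 8)/(y + 4)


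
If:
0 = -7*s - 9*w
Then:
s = -9*w/7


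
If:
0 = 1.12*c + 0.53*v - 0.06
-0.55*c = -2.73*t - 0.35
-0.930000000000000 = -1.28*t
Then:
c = 4.24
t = 0.73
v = -8.85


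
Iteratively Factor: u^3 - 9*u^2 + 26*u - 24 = (u - 4)*(u^2 - 5*u + 6) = (u - 4)*(u - 3)*(u - 2)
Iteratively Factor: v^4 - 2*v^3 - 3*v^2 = (v + 1)*(v^3 - 3*v^2) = v*(v + 1)*(v^2 - 3*v) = v^2*(v + 1)*(v - 3)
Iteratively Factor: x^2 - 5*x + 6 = (x - 3)*(x - 2)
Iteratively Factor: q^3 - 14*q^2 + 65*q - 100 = (q - 5)*(q^2 - 9*q + 20) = (q - 5)^2*(q - 4)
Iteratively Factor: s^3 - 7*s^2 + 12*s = (s - 4)*(s^2 - 3*s) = (s - 4)*(s - 3)*(s)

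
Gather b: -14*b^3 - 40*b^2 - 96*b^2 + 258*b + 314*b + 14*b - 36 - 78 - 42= -14*b^3 - 136*b^2 + 586*b - 156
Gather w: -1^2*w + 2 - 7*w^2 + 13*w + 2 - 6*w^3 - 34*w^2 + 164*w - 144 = -6*w^3 - 41*w^2 + 176*w - 140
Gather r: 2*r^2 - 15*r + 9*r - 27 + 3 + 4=2*r^2 - 6*r - 20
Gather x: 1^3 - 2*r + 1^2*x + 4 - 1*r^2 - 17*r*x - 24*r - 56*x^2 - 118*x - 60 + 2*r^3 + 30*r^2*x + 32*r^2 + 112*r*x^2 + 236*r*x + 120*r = 2*r^3 + 31*r^2 + 94*r + x^2*(112*r - 56) + x*(30*r^2 + 219*r - 117) - 55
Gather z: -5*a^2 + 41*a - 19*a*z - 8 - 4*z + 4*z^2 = -5*a^2 + 41*a + 4*z^2 + z*(-19*a - 4) - 8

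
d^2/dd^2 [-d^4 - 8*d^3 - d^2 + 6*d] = -12*d^2 - 48*d - 2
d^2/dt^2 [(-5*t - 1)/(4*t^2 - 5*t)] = 2*(-80*t^3 - 48*t^2 + 60*t - 25)/(t^3*(64*t^3 - 240*t^2 + 300*t - 125))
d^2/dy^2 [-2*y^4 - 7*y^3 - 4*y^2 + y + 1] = -24*y^2 - 42*y - 8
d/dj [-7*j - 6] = -7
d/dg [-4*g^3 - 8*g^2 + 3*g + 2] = -12*g^2 - 16*g + 3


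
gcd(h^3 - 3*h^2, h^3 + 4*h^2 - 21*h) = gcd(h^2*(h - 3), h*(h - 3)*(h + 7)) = h^2 - 3*h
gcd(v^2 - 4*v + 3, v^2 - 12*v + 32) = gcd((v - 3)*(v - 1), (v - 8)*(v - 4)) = 1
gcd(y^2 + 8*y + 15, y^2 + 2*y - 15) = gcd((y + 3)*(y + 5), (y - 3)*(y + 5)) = y + 5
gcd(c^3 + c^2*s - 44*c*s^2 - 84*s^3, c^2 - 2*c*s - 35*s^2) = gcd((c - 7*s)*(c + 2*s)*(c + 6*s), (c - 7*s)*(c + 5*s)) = -c + 7*s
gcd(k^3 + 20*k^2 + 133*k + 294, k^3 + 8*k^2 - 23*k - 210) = k^2 + 13*k + 42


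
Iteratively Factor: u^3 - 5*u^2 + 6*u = (u - 2)*(u^2 - 3*u) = u*(u - 2)*(u - 3)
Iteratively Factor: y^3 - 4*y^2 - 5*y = (y + 1)*(y^2 - 5*y) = y*(y + 1)*(y - 5)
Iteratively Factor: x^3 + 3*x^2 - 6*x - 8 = (x + 1)*(x^2 + 2*x - 8) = (x - 2)*(x + 1)*(x + 4)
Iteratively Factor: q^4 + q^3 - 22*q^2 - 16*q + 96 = (q + 4)*(q^3 - 3*q^2 - 10*q + 24) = (q - 2)*(q + 4)*(q^2 - q - 12) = (q - 2)*(q + 3)*(q + 4)*(q - 4)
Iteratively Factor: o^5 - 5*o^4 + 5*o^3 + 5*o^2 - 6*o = (o)*(o^4 - 5*o^3 + 5*o^2 + 5*o - 6) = o*(o - 3)*(o^3 - 2*o^2 - o + 2) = o*(o - 3)*(o - 1)*(o^2 - o - 2) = o*(o - 3)*(o - 1)*(o + 1)*(o - 2)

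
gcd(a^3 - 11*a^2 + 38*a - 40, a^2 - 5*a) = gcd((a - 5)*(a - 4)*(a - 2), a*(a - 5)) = a - 5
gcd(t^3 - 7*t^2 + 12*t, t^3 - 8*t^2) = t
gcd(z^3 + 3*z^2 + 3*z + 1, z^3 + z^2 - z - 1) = z^2 + 2*z + 1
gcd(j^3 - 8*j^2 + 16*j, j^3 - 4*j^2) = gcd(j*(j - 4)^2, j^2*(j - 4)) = j^2 - 4*j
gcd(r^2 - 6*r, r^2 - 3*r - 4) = 1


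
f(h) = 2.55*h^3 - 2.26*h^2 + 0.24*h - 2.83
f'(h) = 7.65*h^2 - 4.52*h + 0.24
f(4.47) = 180.84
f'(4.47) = 132.89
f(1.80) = 5.15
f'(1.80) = 16.89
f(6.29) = 543.85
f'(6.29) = 274.47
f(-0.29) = -3.15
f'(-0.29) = 2.19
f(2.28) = 16.19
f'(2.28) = 29.70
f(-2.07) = -35.63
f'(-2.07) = 42.38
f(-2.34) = -48.44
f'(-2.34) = 52.71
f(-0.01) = -2.83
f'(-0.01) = 0.29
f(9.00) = 1675.22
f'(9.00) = 579.21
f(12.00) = 4081.01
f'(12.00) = 1047.60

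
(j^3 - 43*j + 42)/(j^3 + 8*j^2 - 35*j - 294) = (j - 1)/(j + 7)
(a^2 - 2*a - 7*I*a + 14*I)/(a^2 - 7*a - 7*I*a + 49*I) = (a - 2)/(a - 7)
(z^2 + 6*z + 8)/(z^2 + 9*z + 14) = (z + 4)/(z + 7)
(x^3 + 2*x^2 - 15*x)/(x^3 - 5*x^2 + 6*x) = (x + 5)/(x - 2)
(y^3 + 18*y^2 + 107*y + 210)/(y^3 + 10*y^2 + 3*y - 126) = (y + 5)/(y - 3)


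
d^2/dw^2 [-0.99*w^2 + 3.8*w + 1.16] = -1.98000000000000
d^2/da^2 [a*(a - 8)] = 2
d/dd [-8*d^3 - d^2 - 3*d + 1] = -24*d^2 - 2*d - 3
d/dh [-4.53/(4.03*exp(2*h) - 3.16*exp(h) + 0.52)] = (36.5118*exp(h) - 14.3148)*exp(h)/(4.03*exp(2*h) - 3.16*exp(h) + 0.52)^2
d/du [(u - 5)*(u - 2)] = 2*u - 7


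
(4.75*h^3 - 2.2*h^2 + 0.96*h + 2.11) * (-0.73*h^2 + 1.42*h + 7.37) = -3.4675*h^5 + 8.351*h^4 + 31.1827*h^3 - 16.3911*h^2 + 10.0714*h + 15.5507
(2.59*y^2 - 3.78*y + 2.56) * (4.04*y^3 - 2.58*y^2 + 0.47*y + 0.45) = 10.4636*y^5 - 21.9534*y^4 + 21.3121*y^3 - 7.2159*y^2 - 0.4978*y + 1.152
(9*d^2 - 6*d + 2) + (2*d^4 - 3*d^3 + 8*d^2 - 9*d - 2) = 2*d^4 - 3*d^3 + 17*d^2 - 15*d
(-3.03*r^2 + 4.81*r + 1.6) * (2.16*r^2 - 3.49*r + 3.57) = -6.5448*r^4 + 20.9643*r^3 - 24.148*r^2 + 11.5877*r + 5.712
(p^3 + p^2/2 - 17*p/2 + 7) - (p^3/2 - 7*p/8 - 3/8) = p^3/2 + p^2/2 - 61*p/8 + 59/8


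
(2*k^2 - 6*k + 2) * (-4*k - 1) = -8*k^3 + 22*k^2 - 2*k - 2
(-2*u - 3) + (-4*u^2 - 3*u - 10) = -4*u^2 - 5*u - 13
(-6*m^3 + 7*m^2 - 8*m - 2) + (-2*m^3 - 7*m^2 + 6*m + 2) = -8*m^3 - 2*m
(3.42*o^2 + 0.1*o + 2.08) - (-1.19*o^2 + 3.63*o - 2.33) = 4.61*o^2 - 3.53*o + 4.41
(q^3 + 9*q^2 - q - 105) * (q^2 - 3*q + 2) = q^5 + 6*q^4 - 26*q^3 - 84*q^2 + 313*q - 210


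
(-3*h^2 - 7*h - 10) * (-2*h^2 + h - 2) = 6*h^4 + 11*h^3 + 19*h^2 + 4*h + 20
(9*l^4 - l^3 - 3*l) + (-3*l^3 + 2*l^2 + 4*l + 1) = 9*l^4 - 4*l^3 + 2*l^2 + l + 1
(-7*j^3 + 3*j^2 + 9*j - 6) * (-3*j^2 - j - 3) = 21*j^5 - 2*j^4 - 9*j^3 - 21*j + 18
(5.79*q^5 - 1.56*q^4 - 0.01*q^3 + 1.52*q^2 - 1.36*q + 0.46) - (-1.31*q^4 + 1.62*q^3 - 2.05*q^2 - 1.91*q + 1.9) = 5.79*q^5 - 0.25*q^4 - 1.63*q^3 + 3.57*q^2 + 0.55*q - 1.44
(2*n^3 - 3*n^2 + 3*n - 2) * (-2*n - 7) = -4*n^4 - 8*n^3 + 15*n^2 - 17*n + 14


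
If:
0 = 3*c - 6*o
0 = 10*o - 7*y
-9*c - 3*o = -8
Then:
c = 16/21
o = 8/21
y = 80/147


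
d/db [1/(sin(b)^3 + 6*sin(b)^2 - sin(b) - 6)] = (-3*sin(b)^2 - 12*sin(b) + 1)/((sin(b) + 6)^2*cos(b)^3)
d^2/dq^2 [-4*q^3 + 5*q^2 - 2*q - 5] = 10 - 24*q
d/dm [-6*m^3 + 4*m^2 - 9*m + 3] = -18*m^2 + 8*m - 9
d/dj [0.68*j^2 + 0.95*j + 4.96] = 1.36*j + 0.95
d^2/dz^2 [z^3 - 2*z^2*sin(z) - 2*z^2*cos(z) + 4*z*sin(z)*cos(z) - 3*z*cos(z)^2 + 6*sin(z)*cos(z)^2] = 2*sqrt(2)*z^2*sin(z + pi/4) - 8*z*sin(2*z) + 6*z*cos(2*z) - 8*sqrt(2)*z*cos(z + pi/4) + 6*z - 11*sin(z)/2 + 6*sin(2*z) - 27*sin(3*z)/2 - 4*cos(z) + 8*cos(2*z)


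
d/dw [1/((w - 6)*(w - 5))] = (11 - 2*w)/(w^4 - 22*w^3 + 181*w^2 - 660*w + 900)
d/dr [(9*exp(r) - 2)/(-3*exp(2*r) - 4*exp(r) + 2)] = (27*exp(2*r) - 12*exp(r) + 10)*exp(r)/(9*exp(4*r) + 24*exp(3*r) + 4*exp(2*r) - 16*exp(r) + 4)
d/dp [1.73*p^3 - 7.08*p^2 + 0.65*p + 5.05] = 5.19*p^2 - 14.16*p + 0.65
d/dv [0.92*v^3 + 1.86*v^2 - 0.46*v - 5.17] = 2.76*v^2 + 3.72*v - 0.46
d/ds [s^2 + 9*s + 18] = 2*s + 9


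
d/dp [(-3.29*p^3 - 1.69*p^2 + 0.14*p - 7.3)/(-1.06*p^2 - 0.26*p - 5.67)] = (3.4874*p^4 + 1.7108*p^3 + 56.5507*p^2 + 3.6886*p - 2.6918)/(1.1236*p^4 + 0.5512*p^3 + 12.088*p^2 + 2.9484*p + 32.1489)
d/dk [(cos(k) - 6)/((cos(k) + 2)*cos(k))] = (sin(k) - 12*sin(k)/cos(k)^2 - 12*tan(k))/(cos(k) + 2)^2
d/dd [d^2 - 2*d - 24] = 2*d - 2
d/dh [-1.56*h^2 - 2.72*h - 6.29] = -3.12*h - 2.72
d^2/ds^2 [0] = 0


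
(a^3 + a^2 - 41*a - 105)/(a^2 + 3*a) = a - 2 - 35/a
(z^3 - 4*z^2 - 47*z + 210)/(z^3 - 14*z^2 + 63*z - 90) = (z + 7)/(z - 3)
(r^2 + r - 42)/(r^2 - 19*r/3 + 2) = 3*(r + 7)/(3*r - 1)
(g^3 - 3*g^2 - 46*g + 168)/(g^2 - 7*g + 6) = (g^2 + 3*g - 28)/(g - 1)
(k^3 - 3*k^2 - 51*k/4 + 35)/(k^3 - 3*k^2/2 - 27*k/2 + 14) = (k - 5/2)/(k - 1)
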